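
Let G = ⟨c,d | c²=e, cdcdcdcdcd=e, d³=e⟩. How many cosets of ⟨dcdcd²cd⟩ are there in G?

First find ord(dcdcd²cd) by computing successive powers:
  (dcdcd²cd)¹ = dcdcd²cd, (dcdcd²cd)² = d²cdcd²cd², (dcdcd²cd)³ = e.
So |⟨dcdcd²cd⟩| = ord(dcdcd²cd) = 3. With |G| = 60, by Lagrange [G : ⟨dcdcd²cd⟩] = 60/3 = 20.

Answer: 20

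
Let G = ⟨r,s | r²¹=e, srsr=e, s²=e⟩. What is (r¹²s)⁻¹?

The order of (r¹²s) is 2 (smallest k with (r¹²s)ᵏ = e), so (r¹²s)⁻¹ = (r¹²s)¹ = r¹²s.
Check: (r¹²s) · (r¹²s) → (r¹²s) · r¹² = s;   s · s = e, giving e as required.

Answer: r¹²s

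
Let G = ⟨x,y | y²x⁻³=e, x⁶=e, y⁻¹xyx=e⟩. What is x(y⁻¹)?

Compute x · (y⁻¹) by multiplying left to right and reducing via the relations at each step:
  x · y⁻¹ = xy⁻¹

Answer: xy⁻¹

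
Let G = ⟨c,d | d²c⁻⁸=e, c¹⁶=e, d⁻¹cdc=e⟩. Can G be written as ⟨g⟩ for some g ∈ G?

Every cyclic group is abelian. But c·d = cd while d·c = c⁷d⁻¹, so c·d ≠ d·c and G is not abelian. Hence G is not cyclic.

Answer: No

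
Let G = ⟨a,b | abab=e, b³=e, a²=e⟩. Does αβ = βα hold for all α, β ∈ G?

a·b = ab but b·a = ab², so a·b ≠ b·a and G is not abelian.

Answer: No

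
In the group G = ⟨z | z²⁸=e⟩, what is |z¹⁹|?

Compute successive powers until reaching e:
  (z¹⁹)¹ = z¹⁹, (z¹⁹)² = z¹⁰, (z¹⁹)³ = z, (z¹⁹)⁴ = z²⁰, (z¹⁹)⁵ = z¹¹, (z¹⁹)⁶ = z², (z¹⁹)⁷ = z²¹, (z¹⁹)⁸ = z¹², (z¹⁹)⁹ = z³, (z¹⁹)¹⁰ = z²², (z¹⁹)¹¹ = z¹³, (z¹⁹)¹² = z⁴, (z¹⁹)¹³ = z²³, (z¹⁹)¹⁴ = z¹⁴, (z¹⁹)¹⁵ = z⁵, (z¹⁹)¹⁶ = z²⁴, (z¹⁹)¹⁷ = z¹⁵, (z¹⁹)¹⁸ = z⁶, (z¹⁹)¹⁹ = z²⁵, (z¹⁹)²⁰ = z¹⁶, (z¹⁹)²¹ = z⁷, (z¹⁹)²² = z²⁶, (z¹⁹)²³ = z¹⁷, (z¹⁹)²⁴ = z⁸, (z¹⁹)²⁵ = z²⁷, (z¹⁹)²⁶ = z¹⁸, (z¹⁹)²⁷ = z⁹, (z¹⁹)²⁸ = e.
The smallest positive k with (z¹⁹)ᵏ = e is 28.

Answer: 28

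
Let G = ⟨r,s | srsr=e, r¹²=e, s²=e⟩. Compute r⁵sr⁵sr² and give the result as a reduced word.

Multiply left to right, reducing at each step:
  (r⁵) · s = r⁵s
  (r⁵s) · r⁵ = s
  s · s = e
  e · r² = r²

Answer: r²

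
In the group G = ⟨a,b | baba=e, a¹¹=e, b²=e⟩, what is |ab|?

Compute successive powers until reaching e:
  (ab)¹ = ab, (ab)² = e.
The smallest positive k with (ab)ᵏ = e is 2.

Answer: 2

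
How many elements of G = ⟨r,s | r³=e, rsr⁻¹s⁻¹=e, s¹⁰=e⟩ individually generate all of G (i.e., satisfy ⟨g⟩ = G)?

G is cyclic of order 30. An element generates G iff its order is 30, and a cyclic group of order 30 has exactly φ(30) = 8 such elements.

Answer: 8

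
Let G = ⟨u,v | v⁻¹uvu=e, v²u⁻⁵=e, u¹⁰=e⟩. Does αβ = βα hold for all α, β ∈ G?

u·v = uv but v·u = u⁴v⁻¹, so u·v ≠ v·u and G is not abelian.

Answer: No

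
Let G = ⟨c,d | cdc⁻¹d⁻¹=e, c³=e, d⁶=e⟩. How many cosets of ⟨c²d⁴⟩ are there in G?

First find ord(c²d⁴) by computing successive powers:
  (c²d⁴)¹ = c²d⁴, (c²d⁴)² = cd², (c²d⁴)³ = e.
So |⟨c²d⁴⟩| = ord(c²d⁴) = 3. With |G| = 18, by Lagrange [G : ⟨c²d⁴⟩] = 18/3 = 6.

Answer: 6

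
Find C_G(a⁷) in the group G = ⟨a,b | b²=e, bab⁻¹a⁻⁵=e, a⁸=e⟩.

⟨a⁷⟩ ⊆ C_G(a⁷) since powers of a⁷ commute with a⁷; so |C_G(a⁷)| ≥ |⟨a⁷⟩| = 8.
By orbit–stabilizer, |C_G(a⁷)| = |G| / |conj. class of a⁷| = 16 / 2 = 8.
The 8 elements commuting with a⁷ are {e, a, a², a³, a⁴, a⁵, a⁶, a⁷}.

Answer: {e, a, a², a³, a⁴, a⁵, a⁶, a⁷}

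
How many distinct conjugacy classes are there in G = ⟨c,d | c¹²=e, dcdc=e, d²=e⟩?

The conjugacy classes (representative and size) are:
  [e] (size 1), [c¹¹] (size 2), [c²] (size 2), [c⁹] (size 2), [c⁴] (size 2), [c⁵] (size 2), [c⁶] (size 1), [d] (size 6), [cd] (size 6).
Class equation: 1 + 2 + 2 + 2 + 2 + 2 + 1 + 6 + 6 = 24 = |G|. So G has 9 conjugacy classes.

Answer: 9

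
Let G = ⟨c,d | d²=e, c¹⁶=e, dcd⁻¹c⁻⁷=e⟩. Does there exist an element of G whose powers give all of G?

Every cyclic group is abelian. But c·d = cd while d·c = c⁷d, so c·d ≠ d·c and G is not abelian. Hence G is not cyclic.

Answer: No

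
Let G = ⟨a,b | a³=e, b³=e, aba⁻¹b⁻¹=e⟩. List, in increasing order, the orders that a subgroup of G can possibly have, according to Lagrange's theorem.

|G| = 9 = 3². By Lagrange's theorem the order of any subgroup divides 9; the divisors of 9 are 1, 3, 9.

Answer: 1, 3, 9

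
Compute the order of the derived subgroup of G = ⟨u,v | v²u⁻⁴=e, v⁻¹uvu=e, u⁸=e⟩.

G' = [G, G] is generated by all commutators. The generator-pair commutators are: [u, v] = u².
The subgroup they normally generate is {e, u², u⁴, u⁶}, of order 4.
Check: |G/G'| = 16/4 = 4 is the order of the abelianisation.

Answer: 4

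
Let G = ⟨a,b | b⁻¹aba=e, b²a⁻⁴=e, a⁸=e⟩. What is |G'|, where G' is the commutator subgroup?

G' = [G, G] is generated by all commutators. The generator-pair commutators are: [a, b] = a².
The subgroup they normally generate is {e, a², a⁴, a⁶}, of order 4.
Check: |G/G'| = 16/4 = 4 is the order of the abelianisation.

Answer: 4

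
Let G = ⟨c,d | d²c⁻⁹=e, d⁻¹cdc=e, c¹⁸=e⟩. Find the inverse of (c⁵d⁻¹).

The order of (c⁵d⁻¹) is 4 (smallest k with (c⁵d⁻¹)ᵏ = e), so (c⁵d⁻¹)⁻¹ = (c⁵d⁻¹)³ = c⁵d.
Check: (c⁵d⁻¹) · (c⁵d) → (c⁵d⁻¹) · c⁵ = d⁻¹;   (d⁻¹) · d = e, giving e as required.

Answer: c⁵d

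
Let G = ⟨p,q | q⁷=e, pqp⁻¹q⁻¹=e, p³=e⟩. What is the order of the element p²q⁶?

Compute successive powers until reaching e:
  (p²q⁶)¹ = p²q⁶, (p²q⁶)² = pq⁵, (p²q⁶)³ = q⁴, (p²q⁶)⁴ = p²q³, (p²q⁶)⁵ = pq², (p²q⁶)⁶ = q, (p²q⁶)⁷ = p², (p²q⁶)⁸ = pq⁶, (p²q⁶)⁹ = q⁵, (p²q⁶)¹⁰ = p²q⁴, (p²q⁶)¹¹ = pq³, (p²q⁶)¹² = q², (p²q⁶)¹³ = p²q, (p²q⁶)¹⁴ = p, (p²q⁶)¹⁵ = q⁶, (p²q⁶)¹⁶ = p²q⁵, (p²q⁶)¹⁷ = pq⁴, (p²q⁶)¹⁸ = q³, (p²q⁶)¹⁹ = p²q², (p²q⁶)²⁰ = pq, (p²q⁶)²¹ = e.
The smallest positive k with (p²q⁶)ᵏ = e is 21.

Answer: 21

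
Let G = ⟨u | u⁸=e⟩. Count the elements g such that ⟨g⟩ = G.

G is cyclic of order 8. An element generates G iff its order is 8, and a cyclic group of order 8 has exactly φ(8) = 4 such elements.

Answer: 4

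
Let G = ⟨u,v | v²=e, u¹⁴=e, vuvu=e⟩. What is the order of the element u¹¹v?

Compute successive powers until reaching e:
  (u¹¹v)¹ = u¹¹v, (u¹¹v)² = e.
The smallest positive k with (u¹¹v)ᵏ = e is 2.

Answer: 2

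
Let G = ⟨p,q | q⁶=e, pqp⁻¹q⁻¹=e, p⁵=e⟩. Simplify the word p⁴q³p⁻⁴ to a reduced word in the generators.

Multiply left to right, reducing at each step:
  (p⁴) · q³ = p⁴q³
  (p⁴q³) · p⁻⁴ = q³

Answer: q³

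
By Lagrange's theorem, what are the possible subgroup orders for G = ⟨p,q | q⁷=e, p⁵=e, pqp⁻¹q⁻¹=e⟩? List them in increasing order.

|G| = 35 = 5 · 7. By Lagrange's theorem the order of any subgroup divides 35; the divisors of 35 are 1, 5, 7, 35.

Answer: 1, 5, 7, 35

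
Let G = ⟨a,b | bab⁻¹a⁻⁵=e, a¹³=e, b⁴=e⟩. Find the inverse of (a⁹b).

The order of (a⁹b) is 4 (smallest k with (a⁹b)ᵏ = e), so (a⁹b)⁻¹ = (a⁹b)³ = a⁶b³.
Check: (a⁹b) · (a⁶b³) → (a⁹b) · a⁶ = b;   b · b³ = e, giving e as required.

Answer: a⁶b³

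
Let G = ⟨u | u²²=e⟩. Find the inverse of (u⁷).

The order of (u⁷) is 22 (smallest k with (u⁷)ᵏ = e), so (u⁷)⁻¹ = (u⁷)²¹ = u¹⁵.
Check: (u⁷) · (u¹⁵) → (u⁷) · u¹⁵ = e, giving e as required.

Answer: u¹⁵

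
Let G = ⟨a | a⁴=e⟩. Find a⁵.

Compute successive powers of a, reducing at each step:
  a²: a · a = a²
  a³: (a²) · a = a³
  a⁴: (a³) · a = e
  a⁵: e · a = a

Answer: a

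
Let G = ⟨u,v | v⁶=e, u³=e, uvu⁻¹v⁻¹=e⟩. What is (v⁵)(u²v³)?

Compute (v⁵) · (u²v³) by multiplying left to right and reducing via the relations at each step:
  (v⁵) · u² = u²v⁵
  (u²v⁵) · v³ = u²v²

Answer: u²v²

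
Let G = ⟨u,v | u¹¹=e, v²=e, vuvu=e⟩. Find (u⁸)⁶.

Compute successive powers of (u⁸), reducing at each step:
  (u⁸)²: (u⁸) · u⁸ = u⁵
  (u⁸)³: (u⁵) · u⁸ = u²
  (u⁸)⁴: (u²) · u⁸ = u¹⁰
  (u⁸)⁵: (u¹⁰) · u⁸ = u⁷
  (u⁸)⁶: (u⁷) · u⁸ = u⁴

Answer: u⁴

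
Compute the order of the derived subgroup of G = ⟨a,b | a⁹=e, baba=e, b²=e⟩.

G' = [G, G] is generated by all commutators. The generator-pair commutators are: [a, b] = a².
The subgroup they normally generate is {e, a, a², a³, a⁴, a⁵, a⁶, a⁷, a⁸}, of order 9.
Check: |G/G'| = 18/9 = 2 is the order of the abelianisation.

Answer: 9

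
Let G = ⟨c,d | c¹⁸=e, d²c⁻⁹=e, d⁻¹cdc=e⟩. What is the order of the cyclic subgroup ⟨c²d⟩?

|⟨c²d⟩| equals the order of c²d. Compute successive powers until reaching e:
  (c²d)¹ = c²d, (c²d)² = c⁹, (c²d)³ = c²d⁻¹, (c²d)⁴ = e.
The smallest positive k with (c²d)ᵏ = e is 4, so |⟨c²d⟩| = 4.

Answer: 4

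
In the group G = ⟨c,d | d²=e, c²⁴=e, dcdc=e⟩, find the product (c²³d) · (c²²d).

Compute (c²³d) · (c²²d) by multiplying left to right and reducing via the relations at each step:
  (c²³d) · c²² = cd
  (cd) · d = c

Answer: c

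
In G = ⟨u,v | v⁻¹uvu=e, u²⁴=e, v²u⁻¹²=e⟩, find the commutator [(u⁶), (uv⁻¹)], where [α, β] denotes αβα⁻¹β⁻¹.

[(u⁶), (uv⁻¹)] = (u⁶)·(uv⁻¹)·(u⁶)⁻¹·(uv⁻¹)⁻¹.
  (u⁶) · (uv⁻¹) = u⁷v⁻¹
  (u⁷v⁻¹) · (u¹⁸) = uv
  (uv) · (uv) = u¹²

Answer: u¹²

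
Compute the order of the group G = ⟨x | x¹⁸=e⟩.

G is generated by a single element, so G is cyclic. The relator gives x¹⁸ = e and no smaller power is forced to be e, so the 18 powers {e, x, x², x³, x⁴, x⁵, x⁶, x⁷, x⁸, x⁹, x¹², x¹³, x¹¹, x¹⁰, x¹⁴, x¹⁵, x¹⁶, x¹⁷} are distinct. Hence |G| = 18.

Answer: 18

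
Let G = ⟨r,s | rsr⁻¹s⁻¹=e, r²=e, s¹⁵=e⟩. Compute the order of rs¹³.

Compute successive powers until reaching e:
  (rs¹³)¹ = rs¹³, (rs¹³)² = s¹¹, (rs¹³)³ = rs⁹, (rs¹³)⁴ = s⁷, (rs¹³)⁵ = rs⁵, (rs¹³)⁶ = s³, (rs¹³)⁷ = rs, (rs¹³)⁸ = s¹⁴, (rs¹³)⁹ = rs¹², (rs¹³)¹⁰ = s¹⁰, (rs¹³)¹¹ = rs⁸, (rs¹³)¹² = s⁶, (rs¹³)¹³ = rs⁴, (rs¹³)¹⁴ = s², (rs¹³)¹⁵ = r, (rs¹³)¹⁶ = s¹³, (rs¹³)¹⁷ = rs¹¹, (rs¹³)¹⁸ = s⁹, (rs¹³)¹⁹ = rs⁷, (rs¹³)²⁰ = s⁵, (rs¹³)²¹ = rs³, (rs¹³)²² = s, (rs¹³)²³ = rs¹⁴, (rs¹³)²⁴ = s¹², (rs¹³)²⁵ = rs¹⁰, (rs¹³)²⁶ = s⁸, (rs¹³)²⁷ = rs⁶, (rs¹³)²⁸ = s⁴, (rs¹³)²⁹ = rs², (rs¹³)³⁰ = e.
The smallest positive k with (rs¹³)ᵏ = e is 30.

Answer: 30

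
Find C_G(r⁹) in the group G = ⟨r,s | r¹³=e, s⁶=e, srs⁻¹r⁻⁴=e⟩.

⟨r⁹⟩ ⊆ C_G(r⁹) since powers of r⁹ commute with r⁹; so |C_G(r⁹)| ≥ |⟨r⁹⟩| = 13.
By orbit–stabilizer, |C_G(r⁹)| = |G| / |conj. class of r⁹| = 78 / 6 = 13.
The 13 elements commuting with r⁹ are {e, r, r², r³, r⁴, r⁵, r⁶, r⁷, r⁸, r⁹, r¹⁰, r¹¹, r¹²}.

Answer: {e, r, r², r³, r⁴, r⁵, r⁶, r⁷, r⁸, r⁹, r¹⁰, r¹¹, r¹²}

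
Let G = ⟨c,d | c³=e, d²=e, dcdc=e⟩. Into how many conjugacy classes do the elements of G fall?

The conjugacy classes (representative and size) are:
  [e] (size 1), [c] (size 2), [cd] (size 3).
Class equation: 1 + 2 + 3 = 6 = |G|. So G has 3 conjugacy classes.

Answer: 3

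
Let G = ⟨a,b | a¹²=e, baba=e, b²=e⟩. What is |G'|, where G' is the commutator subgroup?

G' = [G, G] is generated by all commutators. The generator-pair commutators are: [a, b] = a².
The subgroup they normally generate is {e, a², a⁴, a⁶, a⁸, a¹⁰}, of order 6.
Check: |G/G'| = 24/6 = 4 is the order of the abelianisation.

Answer: 6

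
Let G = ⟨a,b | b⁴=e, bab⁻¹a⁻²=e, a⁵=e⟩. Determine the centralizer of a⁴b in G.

⟨a⁴b⟩ ⊆ C_G(a⁴b) since powers of a⁴b commute with a⁴b; so |C_G(a⁴b)| ≥ |⟨a⁴b⟩| = 4.
By orbit–stabilizer, |C_G(a⁴b)| = |G| / |conj. class of a⁴b| = 20 / 5 = 4.
The 4 elements commuting with a⁴b are {e, a²b², a⁴b, a³b³}.

Answer: {e, a²b², a⁴b, a³b³}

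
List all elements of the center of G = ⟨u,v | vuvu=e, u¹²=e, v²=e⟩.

An element z ∈ Z(G) iff z commutes with every generator.
For example u⁶ is central: (u⁶)·u = u⁷ = u·(u⁶); (u⁶)·v = u⁶v = v·(u⁶).
Whereas u ∉ Z(G) since u·v = uv ≠ u¹¹v = v·u.
Checking each of the 24 elements this way gives Z(G) = {e, u⁶}, of order 2.

Answer: {e, u⁶}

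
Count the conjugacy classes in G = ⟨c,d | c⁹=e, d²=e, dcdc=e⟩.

The conjugacy classes (representative and size) are:
  [e] (size 1), [c⁸] (size 2), [c⁷] (size 2), [c⁶] (size 2), [c⁵] (size 2), [c⁴d] (size 9).
Class equation: 1 + 2 + 2 + 2 + 2 + 9 = 18 = |G|. So G has 6 conjugacy classes.

Answer: 6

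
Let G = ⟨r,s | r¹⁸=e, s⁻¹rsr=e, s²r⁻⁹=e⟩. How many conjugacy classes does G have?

The conjugacy classes (representative and size) are:
  [e] (size 1), [r¹⁷] (size 2), [r¹⁶] (size 2), [r³] (size 2), [r¹⁴] (size 2), [r¹³] (size 2), [r¹²] (size 2), [r¹¹] (size 2), [r¹⁰] (size 2), [r⁹] (size 1), [r⁸s] (size 9), [rs] (size 9).
Class equation: 1 + 2 + 2 + 2 + 2 + 2 + 2 + 2 + 2 + 1 + 9 + 9 = 36 = |G|. So G has 12 conjugacy classes.

Answer: 12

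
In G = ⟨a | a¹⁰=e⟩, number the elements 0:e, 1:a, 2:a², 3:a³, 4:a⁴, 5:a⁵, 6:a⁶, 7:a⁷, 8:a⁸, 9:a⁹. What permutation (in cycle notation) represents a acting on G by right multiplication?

(0 1 2 3 4 5 6 7 8 9)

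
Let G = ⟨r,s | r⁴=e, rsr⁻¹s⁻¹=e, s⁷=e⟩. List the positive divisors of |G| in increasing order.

|G| = 28 = 2² · 7. By Lagrange's theorem the order of any subgroup divides 28; the divisors of 28 are 1, 2, 4, 7, 14, 28.

Answer: 1, 2, 4, 7, 14, 28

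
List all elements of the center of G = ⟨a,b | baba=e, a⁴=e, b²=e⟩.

An element z ∈ Z(G) iff z commutes with every generator.
For example a² is central: (a²)·a = a³ = a·(a²); (a²)·b = a²b = b·(a²).
Whereas a ∉ Z(G) since a·b = ab ≠ a³b = b·a.
Checking each of the 8 elements this way gives Z(G) = {e, a²}, of order 2.

Answer: {e, a²}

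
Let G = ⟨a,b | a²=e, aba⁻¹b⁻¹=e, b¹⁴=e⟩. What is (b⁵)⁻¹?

The order of (b⁵) is 14 (smallest k with (b⁵)ᵏ = e), so (b⁵)⁻¹ = (b⁵)¹³ = b⁹.
Check: (b⁵) · (b⁹) → (b⁵) · b⁹ = e, giving e as required.

Answer: b⁹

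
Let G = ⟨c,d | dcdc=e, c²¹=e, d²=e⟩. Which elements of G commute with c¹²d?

⟨c¹²d⟩ ⊆ C_G(c¹²d) since powers of c¹²d commute with c¹²d; so |C_G(c¹²d)| ≥ |⟨c¹²d⟩| = 2.
By orbit–stabilizer, |C_G(c¹²d)| = |G| / |conj. class of c¹²d| = 42 / 21 = 2.
The 2 elements commuting with c¹²d are {e, c¹²d}.

Answer: {e, c¹²d}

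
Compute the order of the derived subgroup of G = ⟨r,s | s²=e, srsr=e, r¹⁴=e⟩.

G' = [G, G] is generated by all commutators. The generator-pair commutators are: [r, s] = r².
The subgroup they normally generate is {e, r², r⁴, r⁶, r⁸, r¹⁰, r¹²}, of order 7.
Check: |G/G'| = 28/7 = 4 is the order of the abelianisation.

Answer: 7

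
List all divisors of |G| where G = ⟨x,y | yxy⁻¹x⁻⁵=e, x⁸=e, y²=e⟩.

|G| = 16 = 2⁴. By Lagrange's theorem the order of any subgroup divides 16; the divisors of 16 are 1, 2, 4, 8, 16.

Answer: 1, 2, 4, 8, 16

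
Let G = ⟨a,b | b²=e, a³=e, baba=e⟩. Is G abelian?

a·b = ab but b·a = a²b, so a·b ≠ b·a and G is not abelian.

Answer: No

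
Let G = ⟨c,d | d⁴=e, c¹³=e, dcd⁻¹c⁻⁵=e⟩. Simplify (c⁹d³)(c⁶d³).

Compute (c⁹d³) · (c⁶d³) by multiplying left to right and reducing via the relations at each step:
  (c⁹d³) · c⁶ = c⁵d³
  (c⁵d³) · d³ = c⁵d²

Answer: c⁵d²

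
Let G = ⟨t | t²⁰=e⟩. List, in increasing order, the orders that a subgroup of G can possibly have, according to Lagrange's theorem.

|G| = 20 = 2² · 5. By Lagrange's theorem the order of any subgroup divides 20; the divisors of 20 are 1, 2, 4, 5, 10, 20.

Answer: 1, 2, 4, 5, 10, 20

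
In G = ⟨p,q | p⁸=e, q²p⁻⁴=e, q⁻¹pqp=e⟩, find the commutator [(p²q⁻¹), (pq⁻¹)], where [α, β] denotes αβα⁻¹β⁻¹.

[(p²q⁻¹), (pq⁻¹)] = (p²q⁻¹)·(pq⁻¹)·(p²q⁻¹)⁻¹·(pq⁻¹)⁻¹.
  (p²q⁻¹) · (pq⁻¹) = p⁵
  (p⁵) · (p²q) = p³q⁻¹
  (p³q⁻¹) · (pq) = p²

Answer: p²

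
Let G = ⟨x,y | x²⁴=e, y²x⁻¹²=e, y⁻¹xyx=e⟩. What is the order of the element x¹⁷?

Compute successive powers until reaching e:
  (x¹⁷)¹ = x¹⁷, (x¹⁷)² = x¹⁰, (x¹⁷)³ = x³, (x¹⁷)⁴ = x²⁰, (x¹⁷)⁵ = x¹³, (x¹⁷)⁶ = x⁶, (x¹⁷)⁷ = x²³, (x¹⁷)⁸ = x¹⁶, (x¹⁷)⁹ = x⁹, (x¹⁷)¹⁰ = x², (x¹⁷)¹¹ = x¹⁹, (x¹⁷)¹² = x¹², (x¹⁷)¹³ = x⁵, (x¹⁷)¹⁴ = x²², (x¹⁷)¹⁵ = x¹⁵, (x¹⁷)¹⁶ = x⁸, (x¹⁷)¹⁷ = x, (x¹⁷)¹⁸ = x¹⁸, (x¹⁷)¹⁹ = x¹¹, (x¹⁷)²⁰ = x⁴, (x¹⁷)²¹ = x²¹, (x¹⁷)²² = x¹⁴, (x¹⁷)²³ = x⁷, (x¹⁷)²⁴ = e.
The smallest positive k with (x¹⁷)ᵏ = e is 24.

Answer: 24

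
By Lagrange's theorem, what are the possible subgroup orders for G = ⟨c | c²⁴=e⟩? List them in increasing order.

|G| = 24 = 2³ · 3. By Lagrange's theorem the order of any subgroup divides 24; the divisors of 24 are 1, 2, 3, 4, 6, 8, 12, 24.

Answer: 1, 2, 3, 4, 6, 8, 12, 24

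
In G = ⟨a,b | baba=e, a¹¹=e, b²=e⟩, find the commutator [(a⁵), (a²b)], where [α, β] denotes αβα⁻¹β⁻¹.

[(a⁵), (a²b)] = (a⁵)·(a²b)·(a⁵)⁻¹·(a²b)⁻¹.
  (a⁵) · (a²b) = a⁷b
  (a⁷b) · (a⁶) = ab
  (ab) · (a²b) = a¹⁰

Answer: a¹⁰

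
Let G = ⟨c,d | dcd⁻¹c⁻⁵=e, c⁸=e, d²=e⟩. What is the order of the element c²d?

Compute successive powers until reaching e:
  (c²d)¹ = c²d, (c²d)² = c⁴, (c²d)³ = c⁶d, (c²d)⁴ = e.
The smallest positive k with (c²d)ᵏ = e is 4.

Answer: 4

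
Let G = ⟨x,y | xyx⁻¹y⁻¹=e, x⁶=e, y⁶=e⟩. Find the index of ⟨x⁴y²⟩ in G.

First find ord(x⁴y²) by computing successive powers:
  (x⁴y²)¹ = x⁴y², (x⁴y²)² = x²y⁴, (x⁴y²)³ = e.
So |⟨x⁴y²⟩| = ord(x⁴y²) = 3. With |G| = 36, by Lagrange [G : ⟨x⁴y²⟩] = 36/3 = 12.

Answer: 12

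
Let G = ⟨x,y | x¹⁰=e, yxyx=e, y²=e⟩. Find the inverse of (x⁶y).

The order of (x⁶y) is 2 (smallest k with (x⁶y)ᵏ = e), so (x⁶y)⁻¹ = (x⁶y)¹ = x⁶y.
Check: (x⁶y) · (x⁶y) → (x⁶y) · x⁶ = y;   y · y = e, giving e as required.

Answer: x⁶y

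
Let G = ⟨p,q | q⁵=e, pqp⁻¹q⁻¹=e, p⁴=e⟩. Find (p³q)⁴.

Compute successive powers of (p³q), reducing at each step:
  (p³q)²: (p³q) · p³ = p²q;   (p²q) · q = p²q²
  (p³q)³: (p²q²) · p³ = pq²;   (pq²) · q = pq³
  (p³q)⁴: (pq³) · p³ = q³;   (q³) · q = q⁴

Answer: q⁴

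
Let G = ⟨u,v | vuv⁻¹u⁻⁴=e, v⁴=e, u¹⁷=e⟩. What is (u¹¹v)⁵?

Compute successive powers of (u¹¹v), reducing at each step:
  (u¹¹v)²: (u¹¹v) · u¹¹ = u⁴v;   (u⁴v) · v = u⁴v²
  (u¹¹v)³: (u⁴v²) · u¹¹ = u¹⁰v²;   (u¹⁰v²) · v = u¹⁰v³
  (u¹¹v)⁴: (u¹⁰v³) · u¹¹ = v³;   (v³) · v = e
  (u¹¹v)⁵: e · u¹¹ = u¹¹;   (u¹¹) · v = u¹¹v

Answer: u¹¹v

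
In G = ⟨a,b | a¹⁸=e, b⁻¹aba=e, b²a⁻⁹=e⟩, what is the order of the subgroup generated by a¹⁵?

|⟨a¹⁵⟩| equals the order of a¹⁵. Compute successive powers until reaching e:
  (a¹⁵)¹ = a¹⁵, (a¹⁵)² = a¹², (a¹⁵)³ = a⁹, (a¹⁵)⁴ = a⁶, (a¹⁵)⁵ = a³, (a¹⁵)⁶ = e.
The smallest positive k with (a¹⁵)ᵏ = e is 6, so |⟨a¹⁵⟩| = 6.

Answer: 6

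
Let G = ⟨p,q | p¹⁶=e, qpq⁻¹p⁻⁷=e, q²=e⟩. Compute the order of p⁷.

Compute successive powers until reaching e:
  (p⁷)¹ = p⁷, (p⁷)² = p¹⁴, (p⁷)³ = p⁵, (p⁷)⁴ = p¹², (p⁷)⁵ = p³, (p⁷)⁶ = p¹⁰, (p⁷)⁷ = p, (p⁷)⁸ = p⁸, (p⁷)⁹ = p¹⁵, (p⁷)¹⁰ = p⁶, (p⁷)¹¹ = p¹³, (p⁷)¹² = p⁴, (p⁷)¹³ = p¹¹, (p⁷)¹⁴ = p², (p⁷)¹⁵ = p⁹, (p⁷)¹⁶ = e.
The smallest positive k with (p⁷)ᵏ = e is 16.

Answer: 16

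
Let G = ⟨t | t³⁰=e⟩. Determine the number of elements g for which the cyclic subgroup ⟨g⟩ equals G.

G is cyclic of order 30. An element generates G iff its order is 30, and a cyclic group of order 30 has exactly φ(30) = 8 such elements.

Answer: 8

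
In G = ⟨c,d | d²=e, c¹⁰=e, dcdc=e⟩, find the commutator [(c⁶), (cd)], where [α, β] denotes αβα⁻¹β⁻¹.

[(c⁶), (cd)] = (c⁶)·(cd)·(c⁶)⁻¹·(cd)⁻¹.
  (c⁶) · (cd) = c⁷d
  (c⁷d) · (c⁴) = c³d
  (c³d) · (cd) = c²

Answer: c²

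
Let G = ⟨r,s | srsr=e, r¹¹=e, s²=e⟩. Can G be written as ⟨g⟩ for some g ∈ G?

Every cyclic group is abelian. But r·s = rs while s·r = r¹⁰s, so r·s ≠ s·r and G is not abelian. Hence G is not cyclic.

Answer: No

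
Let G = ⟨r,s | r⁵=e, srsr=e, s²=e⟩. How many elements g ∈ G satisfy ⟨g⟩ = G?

⟨g⟩ = G would require ord(g) = |G| = 10, but the maximum element order in G is 5 < 10. So G is not cyclic and no single element generates it: the count is 0.

Answer: 0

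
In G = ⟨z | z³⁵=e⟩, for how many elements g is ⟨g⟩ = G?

G is cyclic of order 35. An element generates G iff its order is 35, and a cyclic group of order 35 has exactly φ(35) = 24 such elements.

Answer: 24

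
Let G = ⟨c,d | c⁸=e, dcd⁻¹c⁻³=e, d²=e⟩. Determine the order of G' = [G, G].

G' = [G, G] is generated by all commutators. The generator-pair commutators are: [c, d] = c⁶.
The subgroup they normally generate is {e, c², c⁴, c⁶}, of order 4.
Check: |G/G'| = 16/4 = 4 is the order of the abelianisation.

Answer: 4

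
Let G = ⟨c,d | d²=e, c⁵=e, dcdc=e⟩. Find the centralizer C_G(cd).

⟨cd⟩ ⊆ C_G(cd) since powers of cd commute with cd; so |C_G(cd)| ≥ |⟨cd⟩| = 2.
By orbit–stabilizer, |C_G(cd)| = |G| / |conj. class of cd| = 10 / 5 = 2.
The 2 elements commuting with cd are {e, cd}.

Answer: {e, cd}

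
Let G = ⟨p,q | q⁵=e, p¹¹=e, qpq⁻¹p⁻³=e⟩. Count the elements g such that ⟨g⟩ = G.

⟨g⟩ = G would require ord(g) = |G| = 55, but the maximum element order in G is 11 < 55. So G is not cyclic and no single element generates it: the count is 0.

Answer: 0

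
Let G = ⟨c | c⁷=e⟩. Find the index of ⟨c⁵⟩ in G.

First find ord(c⁵) by computing successive powers:
  (c⁵)¹ = c⁵, (c⁵)² = c³, (c⁵)³ = c, (c⁵)⁴ = c⁶, (c⁵)⁵ = c⁴, (c⁵)⁶ = c², (c⁵)⁷ = e.
So |⟨c⁵⟩| = ord(c⁵) = 7. With |G| = 7, by Lagrange [G : ⟨c⁵⟩] = 7/7 = 1.

Answer: 1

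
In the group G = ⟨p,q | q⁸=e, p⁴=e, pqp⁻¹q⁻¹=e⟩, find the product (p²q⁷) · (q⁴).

Compute (p²q⁷) · (q⁴) by multiplying left to right and reducing via the relations at each step:
  (p²q⁷) · q⁴ = p²q³

Answer: p²q³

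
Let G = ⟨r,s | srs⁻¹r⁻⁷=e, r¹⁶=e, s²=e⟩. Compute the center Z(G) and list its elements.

An element z ∈ Z(G) iff z commutes with every generator.
For example r⁸ is central: (r⁸)·r = r⁹ = r·(r⁸); (r⁸)·s = r⁸s = s·(r⁸).
Whereas r ∉ Z(G) since r·s = rs ≠ r⁷s = s·r.
Checking each of the 32 elements this way gives Z(G) = {e, r⁸}, of order 2.

Answer: {e, r⁸}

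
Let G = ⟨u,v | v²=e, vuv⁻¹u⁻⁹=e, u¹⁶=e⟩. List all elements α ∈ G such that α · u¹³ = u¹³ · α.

⟨u¹³⟩ ⊆ C_G(u¹³) since powers of u¹³ commute with u¹³; so |C_G(u¹³)| ≥ |⟨u¹³⟩| = 16.
By orbit–stabilizer, |C_G(u¹³)| = |G| / |conj. class of u¹³| = 32 / 2 = 16.
The 16 elements commuting with u¹³ are {e, u, u², u³, u⁴, u⁵, u⁶, u⁷, u⁸, u⁹, u¹⁰, u¹¹, u¹², u¹³, u¹⁴, u¹⁵}.

Answer: {e, u, u², u³, u⁴, u⁵, u⁶, u⁷, u⁸, u⁹, u¹⁰, u¹¹, u¹², u¹³, u¹⁴, u¹⁵}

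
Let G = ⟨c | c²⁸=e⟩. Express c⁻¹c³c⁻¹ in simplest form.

Multiply left to right, reducing at each step:
  (c²⁷) · c³ = c²
  (c²) · c⁻¹ = c

Answer: c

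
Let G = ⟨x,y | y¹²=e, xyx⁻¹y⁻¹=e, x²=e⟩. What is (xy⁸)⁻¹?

The order of (xy⁸) is 6 (smallest k with (xy⁸)ᵏ = e), so (xy⁸)⁻¹ = (xy⁸)⁵ = xy⁴.
Check: (xy⁸) · (xy⁴) → (xy⁸) · x = y⁸;   (y⁸) · y⁴ = e, giving e as required.

Answer: xy⁴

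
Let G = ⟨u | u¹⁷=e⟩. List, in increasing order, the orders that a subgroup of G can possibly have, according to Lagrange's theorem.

|G| = 17 = 17. By Lagrange's theorem the order of any subgroup divides 17; the divisors of 17 are 1, 17.

Answer: 1, 17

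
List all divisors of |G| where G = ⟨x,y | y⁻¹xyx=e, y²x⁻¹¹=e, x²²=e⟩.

|G| = 44 = 2² · 11. By Lagrange's theorem the order of any subgroup divides 44; the divisors of 44 are 1, 2, 4, 11, 22, 44.

Answer: 1, 2, 4, 11, 22, 44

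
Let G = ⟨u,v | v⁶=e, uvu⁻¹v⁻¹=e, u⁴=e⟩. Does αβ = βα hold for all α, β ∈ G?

Each pair of generators commutes: u·v = uv = v·u. Since the generators pairwise commute, every element of G commutes with every other, so G is abelian.

Answer: Yes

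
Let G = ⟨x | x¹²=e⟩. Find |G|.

G is generated by a single element, so G is cyclic. The relator gives x¹² = e and no smaller power is forced to be e, so the 12 powers {e, x, x², x³, x⁴, x⁵, x⁶, x⁷, x⁸, x⁹, x¹¹, x¹⁰} are distinct. Hence |G| = 12.

Answer: 12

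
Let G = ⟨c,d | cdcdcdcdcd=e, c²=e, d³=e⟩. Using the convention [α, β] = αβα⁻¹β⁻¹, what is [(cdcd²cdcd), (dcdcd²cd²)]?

[(cdcd²cdcd), (dcdcd²cd²)] = (cdcd²cdcd)·(dcdcd²cd²)·(cdcd²cdcd)⁻¹·(dcdcd²cd²)⁻¹.
  (cdcd²cdcd) · (dcdcd²cd²) = dcd²cdcd
  (dcd²cdcd) · (cdcd²cdcd) = c
  c · (dcdcd²cd²) = d²cd²cdcd²

Answer: d²cd²cdcd²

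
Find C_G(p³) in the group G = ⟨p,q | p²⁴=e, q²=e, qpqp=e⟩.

⟨p³⟩ ⊆ C_G(p³) since powers of p³ commute with p³; so |C_G(p³)| ≥ |⟨p³⟩| = 8.
By orbit–stabilizer, |C_G(p³)| = |G| / |conj. class of p³| = 48 / 2 = 24.
The 24 elements commuting with p³ are {e, p, p², p³, p⁴, p⁵, p⁶, p⁷, p⁸, p⁹, p¹⁰, p¹¹, p¹², p¹³, p¹⁴, p¹⁵, p¹⁶, p¹⁷, p¹⁸, p¹⁹, p²⁰, p²¹, p²², p²³}.

Answer: {e, p, p², p³, p⁴, p⁵, p⁶, p⁷, p⁸, p⁹, p¹⁰, p¹¹, p¹², p¹³, p¹⁴, p¹⁵, p¹⁶, p¹⁷, p¹⁸, p¹⁹, p²⁰, p²¹, p²², p²³}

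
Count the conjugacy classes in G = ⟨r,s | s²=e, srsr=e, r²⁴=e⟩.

The conjugacy classes (representative and size) are:
  [e] (size 1), [r²³] (size 2), [r²] (size 2), [r³] (size 2), [r²⁰] (size 2), [r¹⁹] (size 2), [r⁶] (size 2), [r⁷] (size 2), [r⁸] (size 2), [r⁹] (size 2), [r¹⁴] (size 2), [r¹¹] (size 2), [r¹²] (size 1), [r⁴s] (size 12), [r⁵s] (size 12).
Class equation: 1 + 2 + 2 + 2 + 2 + 2 + 2 + 2 + 2 + 2 + 2 + 2 + 1 + 12 + 12 = 48 = |G|. So G has 15 conjugacy classes.

Answer: 15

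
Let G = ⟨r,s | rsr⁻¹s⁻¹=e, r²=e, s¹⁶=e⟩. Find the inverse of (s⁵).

The order of (s⁵) is 16 (smallest k with (s⁵)ᵏ = e), so (s⁵)⁻¹ = (s⁵)¹⁵ = s¹¹.
Check: (s⁵) · (s¹¹) → (s⁵) · s¹¹ = e, giving e as required.

Answer: s¹¹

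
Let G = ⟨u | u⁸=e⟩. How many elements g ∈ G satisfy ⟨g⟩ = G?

G is cyclic of order 8. An element generates G iff its order is 8, and a cyclic group of order 8 has exactly φ(8) = 4 such elements.

Answer: 4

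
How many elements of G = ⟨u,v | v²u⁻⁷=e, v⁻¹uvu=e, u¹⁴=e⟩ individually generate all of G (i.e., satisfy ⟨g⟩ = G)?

⟨g⟩ = G would require ord(g) = |G| = 28, but the maximum element order in G is 14 < 28. So G is not cyclic and no single element generates it: the count is 0.

Answer: 0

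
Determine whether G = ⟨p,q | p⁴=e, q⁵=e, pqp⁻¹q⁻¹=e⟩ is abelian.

Each pair of generators commutes: p·q = pq = q·p. Since the generators pairwise commute, every element of G commutes with every other, so G is abelian.

Answer: Yes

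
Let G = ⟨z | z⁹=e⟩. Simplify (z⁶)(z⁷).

Compute (z⁶) · (z⁷) by multiplying left to right and reducing via the relations at each step:
  (z⁶) · z⁷ = z⁴

Answer: z⁴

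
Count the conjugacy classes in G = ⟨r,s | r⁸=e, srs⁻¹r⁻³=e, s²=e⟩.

The conjugacy classes (representative and size) are:
  [e] (size 1), [r³] (size 2), [r²] (size 2), [r⁴] (size 1), [r⁵] (size 2), [r⁴s] (size 4), [rs] (size 4).
Class equation: 1 + 2 + 2 + 1 + 2 + 4 + 4 = 16 = |G|. So G has 7 conjugacy classes.

Answer: 7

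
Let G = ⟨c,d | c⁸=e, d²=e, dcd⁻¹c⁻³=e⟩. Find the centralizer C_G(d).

⟨d⟩ ⊆ C_G(d) since powers of d commute with d; so |C_G(d)| ≥ |⟨d⟩| = 2.
By orbit–stabilizer, |C_G(d)| = |G| / |conj. class of d| = 16 / 4 = 4.
The 4 elements commuting with d are {e, c⁴, d, c⁴d}.

Answer: {e, c⁴, d, c⁴d}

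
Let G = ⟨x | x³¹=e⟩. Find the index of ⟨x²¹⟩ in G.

First find ord(x²¹) by computing successive powers:
  (x²¹)¹ = x²¹, (x²¹)² = x¹¹, (x²¹)³ = x, (x²¹)⁴ = x²², (x²¹)⁵ = x¹², (x²¹)⁶ = x², (x²¹)⁷ = x²³, (x²¹)⁸ = x¹³, (x²¹)⁹ = x³, (x²¹)¹⁰ = x²⁴, (x²¹)¹¹ = x¹⁴, (x²¹)¹² = x⁴, (x²¹)¹³ = x²⁵, (x²¹)¹⁴ = x¹⁵, (x²¹)¹⁵ = x⁵, (x²¹)¹⁶ = x²⁶, (x²¹)¹⁷ = x¹⁶, (x²¹)¹⁸ = x⁶, (x²¹)¹⁹ = x²⁷, (x²¹)²⁰ = x¹⁷, (x²¹)²¹ = x⁷, (x²¹)²² = x²⁸, (x²¹)²³ = x¹⁸, (x²¹)²⁴ = x⁸, (x²¹)²⁵ = x²⁹, (x²¹)²⁶ = x¹⁹, (x²¹)²⁷ = x⁹, (x²¹)²⁸ = x³⁰, (x²¹)²⁹ = x²⁰, (x²¹)³⁰ = x¹⁰, (x²¹)³¹ = e.
So |⟨x²¹⟩| = ord(x²¹) = 31. With |G| = 31, by Lagrange [G : ⟨x²¹⟩] = 31/31 = 1.

Answer: 1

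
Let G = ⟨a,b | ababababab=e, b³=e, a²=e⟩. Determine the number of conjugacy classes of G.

The conjugacy classes (representative and size) are:
  [e] (size 1), [abab²abab²a] (size 15), [babab²a] (size 20), [ab²ab²a] (size 12), [b²abab²] (size 12).
Class equation: 1 + 15 + 20 + 12 + 12 = 60 = |G|. So G has 5 conjugacy classes.

Answer: 5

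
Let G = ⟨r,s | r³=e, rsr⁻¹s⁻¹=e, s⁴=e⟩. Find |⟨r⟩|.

|⟨r⟩| equals the order of r. Compute successive powers until reaching e:
  r¹ = r, r² = r², r³ = e.
The smallest positive k with rᵏ = e is 3, so |⟨r⟩| = 3.

Answer: 3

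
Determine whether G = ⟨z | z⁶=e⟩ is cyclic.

|G| = 6. The element z has order 6 (its powers give 6 distinct elements), so ⟨z⟩ = G and G is cyclic.

Answer: Yes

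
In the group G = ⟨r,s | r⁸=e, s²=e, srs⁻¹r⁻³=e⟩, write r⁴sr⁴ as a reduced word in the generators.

Multiply left to right, reducing at each step:
  (r⁴) · s = r⁴s
  (r⁴s) · r⁴ = s

Answer: s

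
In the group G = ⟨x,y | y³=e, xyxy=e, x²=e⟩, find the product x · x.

Compute x · x by multiplying left to right and reducing via the relations at each step:
  x · x = e

Answer: e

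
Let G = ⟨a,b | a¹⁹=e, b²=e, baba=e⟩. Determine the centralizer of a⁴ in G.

⟨a⁴⟩ ⊆ C_G(a⁴) since powers of a⁴ commute with a⁴; so |C_G(a⁴)| ≥ |⟨a⁴⟩| = 19.
By orbit–stabilizer, |C_G(a⁴)| = |G| / |conj. class of a⁴| = 38 / 2 = 19.
The 19 elements commuting with a⁴ are {e, a, a², a³, a⁴, a⁵, a⁶, a⁷, a⁸, a⁹, a¹⁰, a¹¹, a¹², a¹³, a¹⁴, a¹⁵, a¹⁶, a¹⁷, a¹⁸}.

Answer: {e, a, a², a³, a⁴, a⁵, a⁶, a⁷, a⁸, a⁹, a¹⁰, a¹¹, a¹², a¹³, a¹⁴, a¹⁵, a¹⁶, a¹⁷, a¹⁸}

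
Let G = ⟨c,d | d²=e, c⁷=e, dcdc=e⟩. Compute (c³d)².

Compute successive powers of (c³d), reducing at each step:
  (c³d)²: (c³d) · c³ = d;   d · d = e

Answer: e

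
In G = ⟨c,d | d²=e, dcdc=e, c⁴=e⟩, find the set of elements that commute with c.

⟨c⟩ ⊆ C_G(c) since powers of c commute with c; so |C_G(c)| ≥ |⟨c⟩| = 4.
By orbit–stabilizer, |C_G(c)| = |G| / |conj. class of c| = 8 / 2 = 4.
The 4 elements commuting with c are {e, c, c², c³}.

Answer: {e, c, c², c³}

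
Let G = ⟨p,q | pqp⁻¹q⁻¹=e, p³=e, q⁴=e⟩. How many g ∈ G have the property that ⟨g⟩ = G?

G is cyclic of order 12. An element generates G iff its order is 12, and a cyclic group of order 12 has exactly φ(12) = 4 such elements.

Answer: 4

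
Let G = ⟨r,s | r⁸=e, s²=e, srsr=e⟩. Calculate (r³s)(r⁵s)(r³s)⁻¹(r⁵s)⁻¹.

[(r³s), (r⁵s)] = (r³s)·(r⁵s)·(r³s)⁻¹·(r⁵s)⁻¹.
  (r³s) · (r⁵s) = r⁶
  (r⁶) · (r³s) = rs
  (rs) · (r⁵s) = r⁴

Answer: r⁴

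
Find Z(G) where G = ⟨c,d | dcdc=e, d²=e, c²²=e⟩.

An element z ∈ Z(G) iff z commutes with every generator.
For example c¹¹ is central: (c¹¹)·c = c¹² = c·(c¹¹); (c¹¹)·d = c¹¹d = d·(c¹¹).
Whereas c ∉ Z(G) since c·d = cd ≠ c²¹d = d·c.
Checking each of the 44 elements this way gives Z(G) = {e, c¹¹}, of order 2.

Answer: {e, c¹¹}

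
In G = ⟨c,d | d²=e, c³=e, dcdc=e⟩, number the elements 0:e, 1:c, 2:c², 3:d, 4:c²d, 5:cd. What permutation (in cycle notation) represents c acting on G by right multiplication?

(0 1 2)(3 4 5)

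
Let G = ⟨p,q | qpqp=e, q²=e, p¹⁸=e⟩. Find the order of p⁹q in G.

Compute successive powers until reaching e:
  (p⁹q)¹ = p⁹q, (p⁹q)² = e.
The smallest positive k with (p⁹q)ᵏ = e is 2.

Answer: 2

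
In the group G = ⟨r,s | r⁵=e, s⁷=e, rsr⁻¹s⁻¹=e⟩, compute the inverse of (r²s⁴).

The order of (r²s⁴) is 35 (smallest k with (r²s⁴)ᵏ = e), so (r²s⁴)⁻¹ = (r²s⁴)³⁴ = r³s³.
Check: (r²s⁴) · (r³s³) → (r²s⁴) · r³ = s⁴;   (s⁴) · s³ = e, giving e as required.

Answer: r³s³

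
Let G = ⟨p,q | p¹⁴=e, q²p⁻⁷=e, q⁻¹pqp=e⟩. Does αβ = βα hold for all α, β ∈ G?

p·q = pq but q·p = p⁶q⁻¹, so p·q ≠ q·p and G is not abelian.

Answer: No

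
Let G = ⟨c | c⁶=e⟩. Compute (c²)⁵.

Compute successive powers of (c²), reducing at each step:
  (c²)²: (c²) · c² = c⁴
  (c²)³: (c⁴) · c² = e
  (c²)⁴: e · c² = c²
  (c²)⁵: (c²) · c² = c⁴

Answer: c⁴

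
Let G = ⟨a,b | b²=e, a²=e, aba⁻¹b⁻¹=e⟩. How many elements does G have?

Enumerate words in the generators, reducing via the relations: the distinct elements are
  {a, b, e, ab}.
No further products give new elements, so |G| = 4.

Answer: 4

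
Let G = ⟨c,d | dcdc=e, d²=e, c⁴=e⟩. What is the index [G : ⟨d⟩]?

First find ord(d) by computing successive powers:
  d¹ = d, d² = e.
So |⟨d⟩| = ord(d) = 2. With |G| = 8, by Lagrange [G : ⟨d⟩] = 8/2 = 4.

Answer: 4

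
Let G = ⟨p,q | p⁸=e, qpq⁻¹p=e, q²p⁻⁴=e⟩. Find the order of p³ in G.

Compute successive powers until reaching e:
  (p³)¹ = p³, (p³)² = p⁶, (p³)³ = p, (p³)⁴ = p⁴, (p³)⁵ = p⁷, (p³)⁶ = p², (p³)⁷ = p⁵, (p³)⁸ = e.
The smallest positive k with (p³)ᵏ = e is 8.

Answer: 8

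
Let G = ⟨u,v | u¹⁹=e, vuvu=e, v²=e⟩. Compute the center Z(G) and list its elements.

An element z ∈ Z(G) iff z commutes with every generator.
For example e is central: e·u = u = u·e; e·v = v = v·e.
Whereas u ∉ Z(G) since u·v = uv ≠ u¹⁸v = v·u.
Checking each of the 38 elements this way gives Z(G) = {e}, of order 1.

Answer: {e}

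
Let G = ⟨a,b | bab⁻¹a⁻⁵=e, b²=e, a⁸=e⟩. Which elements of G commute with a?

⟨a⟩ ⊆ C_G(a) since powers of a commute with a; so |C_G(a)| ≥ |⟨a⟩| = 8.
By orbit–stabilizer, |C_G(a)| = |G| / |conj. class of a| = 16 / 2 = 8.
The 8 elements commuting with a are {e, a, a², a³, a⁴, a⁵, a⁶, a⁷}.

Answer: {e, a, a², a³, a⁴, a⁵, a⁶, a⁷}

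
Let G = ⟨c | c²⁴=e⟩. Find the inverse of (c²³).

The order of (c²³) is 24 (smallest k with (c²³)ᵏ = e), so (c²³)⁻¹ = (c²³)²³ = c.
Check: (c²³) · c → (c²³) · c = e, giving e as required.

Answer: c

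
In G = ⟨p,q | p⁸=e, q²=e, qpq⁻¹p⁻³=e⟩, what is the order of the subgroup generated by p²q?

|⟨p²q⟩| equals the order of p²q. Compute successive powers until reaching e:
  (p²q)¹ = p²q, (p²q)² = e.
The smallest positive k with (p²q)ᵏ = e is 2, so |⟨p²q⟩| = 2.

Answer: 2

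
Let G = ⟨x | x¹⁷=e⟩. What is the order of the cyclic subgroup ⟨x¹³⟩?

|⟨x¹³⟩| equals the order of x¹³. Compute successive powers until reaching e:
  (x¹³)¹ = x¹³, (x¹³)² = x⁹, (x¹³)³ = x⁵, (x¹³)⁴ = x, (x¹³)⁵ = x¹⁴, (x¹³)⁶ = x¹⁰, (x¹³)⁷ = x⁶, (x¹³)⁸ = x², (x¹³)⁹ = x¹⁵, (x¹³)¹⁰ = x¹¹, (x¹³)¹¹ = x⁷, (x¹³)¹² = x³, (x¹³)¹³ = x¹⁶, (x¹³)¹⁴ = x¹², (x¹³)¹⁵ = x⁸, (x¹³)¹⁶ = x⁴, (x¹³)¹⁷ = e.
The smallest positive k with (x¹³)ᵏ = e is 17, so |⟨x¹³⟩| = 17.

Answer: 17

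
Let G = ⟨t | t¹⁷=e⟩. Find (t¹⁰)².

Compute successive powers of (t¹⁰), reducing at each step:
  (t¹⁰)²: (t¹⁰) · t¹⁰ = t³

Answer: t³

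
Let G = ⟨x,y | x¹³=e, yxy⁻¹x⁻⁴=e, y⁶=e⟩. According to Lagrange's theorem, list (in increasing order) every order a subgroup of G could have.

|G| = 78 = 2 · 3 · 13. By Lagrange's theorem the order of any subgroup divides 78; the divisors of 78 are 1, 2, 3, 6, 13, 26, 39, 78.

Answer: 1, 2, 3, 6, 13, 26, 39, 78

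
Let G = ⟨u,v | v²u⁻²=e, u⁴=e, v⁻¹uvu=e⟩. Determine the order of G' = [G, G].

G' = [G, G] is generated by all commutators. The generator-pair commutators are: [u, v] = u².
The subgroup they normally generate is {e, u²}, of order 2.
Check: |G/G'| = 8/2 = 4 is the order of the abelianisation.

Answer: 2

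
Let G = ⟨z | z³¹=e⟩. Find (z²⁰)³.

Compute successive powers of (z²⁰), reducing at each step:
  (z²⁰)²: (z²⁰) · z²⁰ = z⁹
  (z²⁰)³: (z⁹) · z²⁰ = z²⁹

Answer: z²⁹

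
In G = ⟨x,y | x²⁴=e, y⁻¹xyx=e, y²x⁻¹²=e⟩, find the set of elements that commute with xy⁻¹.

⟨xy⁻¹⟩ ⊆ C_G(xy⁻¹) since powers of xy⁻¹ commute with xy⁻¹; so |C_G(xy⁻¹)| ≥ |⟨xy⁻¹⟩| = 4.
By orbit–stabilizer, |C_G(xy⁻¹)| = |G| / |conj. class of xy⁻¹| = 48 / 12 = 4.
The 4 elements commuting with xy⁻¹ are {e, x¹², xy, xy⁻¹}.

Answer: {e, x¹², xy, xy⁻¹}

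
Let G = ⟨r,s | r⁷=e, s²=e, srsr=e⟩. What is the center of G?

An element z ∈ Z(G) iff z commutes with every generator.
For example e is central: e·r = r = r·e; e·s = s = s·e.
Whereas r ∉ Z(G) since r·s = rs ≠ r⁶s = s·r.
Checking each of the 14 elements this way gives Z(G) = {e}, of order 1.

Answer: {e}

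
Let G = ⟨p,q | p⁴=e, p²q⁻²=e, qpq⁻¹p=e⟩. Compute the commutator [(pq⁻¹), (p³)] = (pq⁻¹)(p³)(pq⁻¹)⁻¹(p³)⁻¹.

[(pq⁻¹), (p³)] = (pq⁻¹)·(p³)·(pq⁻¹)⁻¹·(p³)⁻¹.
  (pq⁻¹) · (p³) = q
  q · (pq) = p
  p · p = p²

Answer: p²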